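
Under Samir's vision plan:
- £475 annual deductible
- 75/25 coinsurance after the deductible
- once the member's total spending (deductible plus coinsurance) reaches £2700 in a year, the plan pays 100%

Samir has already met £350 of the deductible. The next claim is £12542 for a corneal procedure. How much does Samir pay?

£2350

Remaining deductible: £475 − £350 = £125.
That leaves £12542 − £125 = £12417 for coinsurance.
Member's 25% share of £12417 is £3104.25.
Member responsibility before any cap: £125 + £3104.25 = £3229.25.
Adding £3229.25 to the £350 already spent would give £3579.25, which exceeds the £2700 cap; the member pays just £2700 − £350 = £2350.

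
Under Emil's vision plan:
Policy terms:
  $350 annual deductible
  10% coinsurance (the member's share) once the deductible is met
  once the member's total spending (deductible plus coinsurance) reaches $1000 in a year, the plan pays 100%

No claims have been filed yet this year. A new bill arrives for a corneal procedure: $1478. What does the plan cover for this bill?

Nothing has been paid toward the $350 deductible, so the first $350 of this charge is applied there.
The remaining $1128 (= $1478 − $350) moves to coinsurance.
Coinsurance: $1128 × 10% = $112.80.
That puts the member's cost at $350 + $112.80 = $462.80 before any cap.
Cumulative spending $0 + $462.80 = $462.80 stays under the $1000 maximum.
The plan picks up $1478 − $462.80 = $1015.20.

$1015.20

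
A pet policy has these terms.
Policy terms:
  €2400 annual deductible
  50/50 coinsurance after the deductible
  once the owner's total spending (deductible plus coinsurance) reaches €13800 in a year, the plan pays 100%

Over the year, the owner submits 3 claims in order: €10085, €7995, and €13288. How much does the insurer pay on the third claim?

€9728

#1 (€10085): €2400 to deductible, leaving €7685; coinsurance €7685 × 50% = €3842.50. Cost to owner: €6242.50. OOP to date €6242.50. Plan pays €10085 − €6242.50 = €3842.50.
#2 (€7995): deductible already satisfied, so owner's share is 50% × €7995 = €3997.50. Cost to owner: €3997.50. OOP to date €10240. Insurer: €7995 − €3997.50 = €3997.50.
#3 (€13288): deductible already satisfied, so owner's share is 50% × €13288 = €6644. That would push OOP to €16884, over the €13800 cap, so owner pays €13800 − €10240 = €3560. Plan pays €13288 − €3560 = €9728.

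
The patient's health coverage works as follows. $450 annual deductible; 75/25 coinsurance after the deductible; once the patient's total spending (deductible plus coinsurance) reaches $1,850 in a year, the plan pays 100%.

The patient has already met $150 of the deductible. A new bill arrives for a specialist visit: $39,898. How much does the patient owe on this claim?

$1,700

$150 of the $450 deductible is already met, leaving $300.
After the $300 deductible portion, $39,898 − $300 = $39,598 is subject to coinsurance.
Coinsurance: $39,598 × 25% = $9,899.50.
Patient responsibility before any cap: $300 + $9,899.50 = $10,199.50.
That would bring total out-of-pocket to $10,349.50, past the $1,850 cap. The patient is capped at $1,850 − $150 = $1,700 on this claim.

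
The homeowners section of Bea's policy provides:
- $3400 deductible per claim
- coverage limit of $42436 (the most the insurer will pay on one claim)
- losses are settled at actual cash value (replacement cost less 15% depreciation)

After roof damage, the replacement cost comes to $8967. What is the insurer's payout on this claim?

Depreciate 15%: the covered value is $8967 × 0.85 = $7621.95.
Less the $3400 deductible: $7621.95 − $3400 = $4221.95.
$4221.95 ≤ $42436, so the limit doesn't bind; insurer pays $4221.95.

$4221.95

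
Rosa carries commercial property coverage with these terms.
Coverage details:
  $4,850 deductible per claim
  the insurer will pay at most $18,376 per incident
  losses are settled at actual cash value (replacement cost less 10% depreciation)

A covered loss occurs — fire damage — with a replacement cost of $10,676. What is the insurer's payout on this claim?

At 10% depreciation, ACV = $10,676 − $1,067.60 = $9,608.40.
Less the $4,850 deductible: $9,608.40 − $4,850 = $4,758.40.
That's under the $18,376 cap, so the insurer reimburses the full $4,758.40.

$4,758.40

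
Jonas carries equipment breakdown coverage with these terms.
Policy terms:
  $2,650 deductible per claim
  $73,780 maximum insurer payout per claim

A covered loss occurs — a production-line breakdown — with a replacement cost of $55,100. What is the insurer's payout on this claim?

Subtract the deductible: $55,100 − $2,650 = $52,450.
$52,450 ≤ $73,780, so the limit doesn't bind; insurer pays $52,450.

$52,450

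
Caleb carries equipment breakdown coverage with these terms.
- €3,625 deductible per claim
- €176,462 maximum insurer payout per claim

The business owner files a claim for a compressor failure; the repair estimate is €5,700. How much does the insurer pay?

€2,075

Less the €3,625 deductible: €5,700 − €3,625 = €2,075.
That's under the €176,462 cap, so the insurer reimburses the full €2,075.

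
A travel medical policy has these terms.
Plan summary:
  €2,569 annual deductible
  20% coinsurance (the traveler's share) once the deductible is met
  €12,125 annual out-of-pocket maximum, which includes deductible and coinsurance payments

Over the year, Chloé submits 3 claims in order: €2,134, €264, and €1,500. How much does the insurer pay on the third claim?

Claim 1 (€2,134): entire amount goes to the deductible. Traveler owes €2,134 (running OOP €2,134). Plan pays €2,134 − €2,134 = €0.
Claim 2 (€264): all of it applies to the deductible. Cost to traveler: €264. OOP to date €2,398. Insurer: €264 − €264 = €0.
Claim 3 (€1,500): €171 finishes the deductible; €1,329 goes to coinsurance; traveler's 20% is €265.80. Traveler owes €436.80 (running OOP €2,834.80). Plan pays €1,500 − €436.80 = €1,063.20.

€1,063.20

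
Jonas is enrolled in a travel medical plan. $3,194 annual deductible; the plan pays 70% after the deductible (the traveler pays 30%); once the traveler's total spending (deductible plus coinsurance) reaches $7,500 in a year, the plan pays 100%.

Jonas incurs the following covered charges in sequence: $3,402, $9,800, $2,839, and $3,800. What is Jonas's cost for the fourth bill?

Bill 1, $3,402: $3,194 to deductible, leaving $208; coinsurance $208 × 30% = $62.40. Traveler owes $3,256.40 (running OOP $3,256.40).
Bill 2, $9,800: deductible met; 30% of $9,800 = $2,940. Traveler pays $2,940; OOP now $6,196.40.
Bill 3, $2,839: 30% coinsurance on $2,839 = $851.70. Cost to traveler: $851.70. OOP to date $7,048.10.
Bill 4, $3,800: 30% coinsurance on $3,800 = $1,140. Adding that to $7,048.10 gives $8,188.10, past the $7,500 cap; traveler pays only $7,500 − $7,048.10 = $451.90.

$451.90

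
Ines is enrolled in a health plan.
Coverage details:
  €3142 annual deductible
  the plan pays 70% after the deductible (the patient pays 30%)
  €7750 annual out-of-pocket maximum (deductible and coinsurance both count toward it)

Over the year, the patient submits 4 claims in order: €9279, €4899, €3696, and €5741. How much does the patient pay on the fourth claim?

Claim 1 (€9279): €3142 finishes the deductible; €6137 goes to coinsurance; patient's 30% is €1841.10. Patient owes €4983.10 (running OOP €4983.10).
Claim 2 (€4899): deductible met; 30% of €4899 = €1469.70. Patient pays €1469.70; OOP now €6452.80.
Claim 3 (€3696): deductible already satisfied, so patient's share is 30% × €3696 = €1108.80. Patient owes €1108.80 (running OOP €7561.60).
Claim 4 (€5741): deductible already satisfied, so patient's share is 30% × €5741 = €1722.30. OOP would hit €9283.90 > €7750, so the cap limits the patient to €7750 − €7561.60 = €188.40.

€188.40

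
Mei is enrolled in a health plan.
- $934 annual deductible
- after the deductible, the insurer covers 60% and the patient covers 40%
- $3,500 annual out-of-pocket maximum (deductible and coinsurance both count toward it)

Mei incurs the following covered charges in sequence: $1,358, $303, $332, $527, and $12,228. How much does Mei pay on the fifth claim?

$1,931.60

#1 ($1,358): $934 to deductible, leaving $424; 40% of $424 = $169.60. Patient pays $1,103.60; OOP now $1,103.60.
#2 ($303): deductible met; 40% of $303 = $121.20. Cost to patient: $121.20. OOP to date $1,224.80.
#3 ($332): 40% coinsurance on $332 = $132.80. Cost to patient: $132.80. OOP to date $1,357.60.
#4 ($527): deductible already satisfied, so patient's share is 40% × $527 = $210.80. Patient pays $210.80; OOP now $1,568.40.
#5 ($12,228): 40% coinsurance on $12,228 = $4,891.20. That would push OOP to $6,459.60, over the $3,500 cap, so patient pays $3,500 − $1,568.40 = $1,931.60.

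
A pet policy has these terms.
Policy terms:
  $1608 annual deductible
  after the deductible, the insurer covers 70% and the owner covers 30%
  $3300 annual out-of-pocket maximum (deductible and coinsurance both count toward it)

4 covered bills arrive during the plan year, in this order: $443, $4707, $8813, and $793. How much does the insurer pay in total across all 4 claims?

#1 ($443): entire amount goes to the deductible. Owner pays $443; OOP now $443. Insurer: $443 − $443 = $0.
#2 ($4707): $1165 finishes the deductible; $3542 goes to coinsurance; coinsurance $3542 × 30% = $1062.60. Cost to owner: $2227.60. OOP to date $2670.60. Insurer: $4707 − $2227.60 = $2479.40.
#3 ($8813): deductible already satisfied, so owner's share is 30% × $8813 = $2643.90. That would push OOP to $5314.50, over the $3300 cap, so owner pays $3300 − $2670.60 = $629.40. Insurer: $8813 − $629.40 = $8183.60.
#4 ($793): deductible already satisfied, so owner's share is 30% × $793 = $237.90. That would push OOP to $3537.90, over the $3300 cap, so owner pays $3300 − $3300 = $0. Plan pays $793 − $0 = $793.
Insurer total = bills − owner's total = $14756 − $3300 = $11456.

$11456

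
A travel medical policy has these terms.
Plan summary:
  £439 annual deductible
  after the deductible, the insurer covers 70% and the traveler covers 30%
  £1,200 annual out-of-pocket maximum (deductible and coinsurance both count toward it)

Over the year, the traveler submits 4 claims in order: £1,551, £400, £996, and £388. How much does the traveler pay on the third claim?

£298.80

Claim 1 — £1,551: deductible takes £439, £1,112 remains; 30% of £1,112 = £333.60. Traveler pays £772.60; OOP now £772.60.
Claim 2 — £400: deductible met; 30% of £400 = £120. Cost to traveler: £120. OOP to date £892.60.
Claim 3 — £996: deductible already satisfied, so traveler's share is 30% × £996 = £298.80. Cost to traveler: £298.80. OOP to date £1,191.40.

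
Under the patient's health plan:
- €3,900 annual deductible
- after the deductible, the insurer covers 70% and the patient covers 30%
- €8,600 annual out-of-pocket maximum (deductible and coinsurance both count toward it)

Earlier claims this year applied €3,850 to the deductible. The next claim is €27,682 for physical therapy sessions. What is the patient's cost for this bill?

€4,750

€3,850 of the €3,900 deductible is already met, leaving €50.
That leaves €27,682 − €50 = €27,632 for coinsurance.
Coinsurance: €27,632 × 30% = €8,289.60.
So the patient owes €50 + €8,289.60 = €8,339.60 before any cap.
That would bring total out-of-pocket to €12,189.60, past the €8,600 cap. The patient is capped at €8,600 − €3,850 = €4,750 on this claim.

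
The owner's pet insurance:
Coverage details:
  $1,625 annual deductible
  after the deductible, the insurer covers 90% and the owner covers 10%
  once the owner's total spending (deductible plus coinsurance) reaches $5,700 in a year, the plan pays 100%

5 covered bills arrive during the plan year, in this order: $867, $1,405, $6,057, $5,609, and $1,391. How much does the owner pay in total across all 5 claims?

$2,995.40

Claim 1 — $867: entire amount goes to the deductible. Owner owes $867 (running OOP $867).
Claim 2 — $1,405: deductible takes $758, $647 remains; 10% of $647 = $64.70. Owner pays $822.70; OOP now $1,689.70.
Claim 3 — $6,057: 10% coinsurance on $6,057 = $605.70. Owner owes $605.70 (running OOP $2,295.40).
Claim 4 — $5,609: deductible met; 10% of $5,609 = $560.90. Cost to owner: $560.90. OOP to date $2,856.30.
Claim 5 — $1,391: 10% coinsurance on $1,391 = $139.10. Owner pays $139.10; OOP now $2,995.40.
Summing the owner's payments: $867 + $822.70 + $605.70 + $560.90 + $139.10 = $2,995.40.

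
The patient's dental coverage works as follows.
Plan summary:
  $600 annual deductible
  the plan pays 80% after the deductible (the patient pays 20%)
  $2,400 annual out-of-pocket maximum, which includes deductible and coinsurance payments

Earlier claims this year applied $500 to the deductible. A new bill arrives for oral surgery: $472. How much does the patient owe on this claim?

$174.40

Remaining deductible: $600 − $500 = $100.
The remaining $372 (= $472 − $100) moves to coinsurance.
Patient's 20% share of $372 is $74.40.
So the patient owes $100 + $74.40 = $174.40 before any cap.
Cumulative spending $500 + $174.40 = $674.40 stays under the $2,400 maximum.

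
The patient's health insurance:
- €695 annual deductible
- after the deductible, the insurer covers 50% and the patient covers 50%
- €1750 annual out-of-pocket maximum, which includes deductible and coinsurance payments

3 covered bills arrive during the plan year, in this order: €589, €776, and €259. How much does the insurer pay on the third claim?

#1 (€589): fully absorbed by the deductible. Patient owes €589 (running OOP €589). Plan pays €589 − €589 = €0.
#2 (€776): €106 to deductible, leaving €670; 50% of €670 = €335. Patient pays €441; OOP now €1030. Insurer: €776 − €441 = €335.
#3 (€259): 50% coinsurance on €259 = €129.50. Cost to patient: €129.50. OOP to date €1159.50. Insurer: €259 − €129.50 = €129.50.

€129.50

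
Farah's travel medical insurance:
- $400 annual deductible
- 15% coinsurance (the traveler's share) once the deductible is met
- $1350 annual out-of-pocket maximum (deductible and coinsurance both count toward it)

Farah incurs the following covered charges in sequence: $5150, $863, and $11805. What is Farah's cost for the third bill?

$108.05

Bill 1, $5150: deductible takes $400, $4750 remains; coinsurance $4750 × 15% = $712.50. Cost to traveler: $1112.50. OOP to date $1112.50.
Bill 2, $863: deductible already satisfied, so traveler's share is 15% × $863 = $129.45. Traveler pays $129.45; OOP now $1241.95.
Bill 3, $11805: deductible met; 15% of $11805 = $1770.75. That would push OOP to $3012.70, over the $1350 cap, so traveler pays $1350 − $1241.95 = $108.05.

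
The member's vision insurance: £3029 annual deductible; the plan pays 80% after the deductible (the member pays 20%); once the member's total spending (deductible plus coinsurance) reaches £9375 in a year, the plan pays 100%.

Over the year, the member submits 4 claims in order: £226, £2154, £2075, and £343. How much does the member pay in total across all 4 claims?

£3382.80

Claim 1 — £226: entire amount goes to the deductible. Cost to member: £226. OOP to date £226.
Claim 2 — £2154: all of it applies to the deductible. Member pays £2154; OOP now £2380.
Claim 3 — £2075: £649 finishes the deductible; £1426 goes to coinsurance; 20% of £1426 = £285.20. Member owes £934.20 (running OOP £3314.20).
Claim 4 — £343: deductible already satisfied, so member's share is 20% × £343 = £68.60. Cost to member: £68.60. OOP to date £3382.80.
Summing the member's payments: £226 + £2154 + £934.20 + £68.60 = £3382.80.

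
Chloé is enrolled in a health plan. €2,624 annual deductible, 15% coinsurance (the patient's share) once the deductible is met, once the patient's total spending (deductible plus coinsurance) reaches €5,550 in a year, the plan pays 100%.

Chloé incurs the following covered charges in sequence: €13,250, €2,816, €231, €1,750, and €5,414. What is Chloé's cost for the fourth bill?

€262.50

Bill 1, €13,250: €2,624 to deductible, leaving €10,626; patient's 15% is €1,593.90. Patient pays €4,217.90; OOP now €4,217.90.
Bill 2, €2,816: deductible already satisfied, so patient's share is 15% × €2,816 = €422.40. Cost to patient: €422.40. OOP to date €4,640.30.
Bill 3, €231: 15% coinsurance on €231 = €34.65. Patient pays €34.65; OOP now €4,674.95.
Bill 4, €1,750: 15% coinsurance on €1,750 = €262.50. Cost to patient: €262.50. OOP to date €4,937.45.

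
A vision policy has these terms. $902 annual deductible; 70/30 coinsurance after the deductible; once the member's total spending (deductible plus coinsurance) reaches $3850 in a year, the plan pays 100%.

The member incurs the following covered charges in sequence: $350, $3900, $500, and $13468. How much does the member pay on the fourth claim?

$1793.60

Claim 1 ($350): entire amount goes to the deductible. Member owes $350 (running OOP $350).
Claim 2 ($3900): $552 finishes the deductible; $3348 goes to coinsurance; coinsurance $3348 × 30% = $1004.40. Cost to member: $1556.40. OOP to date $1906.40.
Claim 3 ($500): deductible already satisfied, so member's share is 30% × $500 = $150. Cost to member: $150. OOP to date $2056.40.
Claim 4 ($13468): deductible met; 30% of $13468 = $4040.40. Adding that to $2056.40 gives $6096.80, past the $3850 cap; member pays only $3850 − $2056.40 = $1793.60.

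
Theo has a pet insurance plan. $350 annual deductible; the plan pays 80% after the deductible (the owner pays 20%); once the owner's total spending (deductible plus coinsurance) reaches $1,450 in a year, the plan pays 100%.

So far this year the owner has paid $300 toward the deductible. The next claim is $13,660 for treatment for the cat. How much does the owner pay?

$300 of the $350 deductible is already met, leaving $50.
That leaves $13,660 − $50 = $13,610 for coinsurance.
Owner's 20% share of $13,610 is $2,722.
Owner responsibility before any cap: $50 + $2,722 = $2,772.
That would bring total out-of-pocket to $3,072, past the $1,450 cap. The owner is capped at $1,450 − $300 = $1,150 on this claim.

$1,150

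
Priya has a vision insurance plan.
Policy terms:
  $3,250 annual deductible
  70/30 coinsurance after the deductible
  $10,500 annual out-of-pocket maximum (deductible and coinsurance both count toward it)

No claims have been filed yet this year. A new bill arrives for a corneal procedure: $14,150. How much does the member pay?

Nothing has been paid toward the $3,250 deductible, so the first $3,250 of this charge is applied there.
After the $3,250 deductible portion, $14,150 − $3,250 = $10,900 is subject to coinsurance.
Coinsurance: $10,900 × 30% = $3,270.
Member responsibility before any cap: $3,250 + $3,270 = $6,520.
Cumulative spending $0 + $6,520 = $6,520 stays under the $10,500 maximum.

$6,520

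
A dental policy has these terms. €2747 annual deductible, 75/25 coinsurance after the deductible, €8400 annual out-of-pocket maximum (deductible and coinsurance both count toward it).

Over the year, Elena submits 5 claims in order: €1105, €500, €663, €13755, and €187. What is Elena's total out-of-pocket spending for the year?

€6112.75

Claim 1 (€1105): all of it applies to the deductible. Patient owes €1105 (running OOP €1105).
Claim 2 (€500): fully absorbed by the deductible. Patient pays €500; OOP now €1605.
Claim 3 (€663): all of it applies to the deductible. Cost to patient: €663. OOP to date €2268.
Claim 4 (€13755): €479 finishes the deductible; €13276 goes to coinsurance; coinsurance €13276 × 25% = €3319. Patient owes €3798 (running OOP €6066).
Claim 5 (€187): deductible met; 25% of €187 = €46.75. Cost to patient: €46.75. OOP to date €6112.75.
Summing the patient's payments: €1105 + €500 + €663 + €3798 + €46.75 = €6112.75.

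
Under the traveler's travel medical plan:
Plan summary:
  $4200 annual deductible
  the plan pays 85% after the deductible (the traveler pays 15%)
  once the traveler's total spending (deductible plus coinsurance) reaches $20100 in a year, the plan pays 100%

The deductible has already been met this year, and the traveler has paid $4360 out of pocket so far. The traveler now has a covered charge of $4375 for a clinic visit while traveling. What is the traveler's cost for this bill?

$656.25

With the deductible met, the entire $4375 is subject to coinsurance.
Coinsurance: $4375 × 15% = $656.25.
Total out-of-pocket so far would be $4360 + $656.25 = $5016.25, below the $20100 cap — no reduction.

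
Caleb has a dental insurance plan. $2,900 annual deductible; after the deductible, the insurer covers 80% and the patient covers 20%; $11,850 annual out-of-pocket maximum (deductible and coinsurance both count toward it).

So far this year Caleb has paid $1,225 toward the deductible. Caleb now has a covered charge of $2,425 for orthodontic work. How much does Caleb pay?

$1,825

$1,225 of the $2,900 deductible is already met, leaving $1,675.
After the $1,675 deductible portion, $2,425 − $1,675 = $750 is subject to coinsurance.
20% of $750 = $150 falls to the patient.
Patient responsibility before any cap: $1,675 + $150 = $1,825.
Cumulative spending $1,225 + $1,825 = $3,050 stays under the $11,850 maximum.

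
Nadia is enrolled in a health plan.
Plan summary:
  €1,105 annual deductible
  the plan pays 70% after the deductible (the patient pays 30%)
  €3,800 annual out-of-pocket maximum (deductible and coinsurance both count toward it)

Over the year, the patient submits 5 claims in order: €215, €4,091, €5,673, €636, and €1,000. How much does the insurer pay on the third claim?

€3,971.10

Claim 1 (€215): entire amount goes to the deductible. Patient pays €215; OOP now €215. Insurer: €215 − €215 = €0.
Claim 2 (€4,091): €890 finishes the deductible; €3,201 goes to coinsurance; 30% of €3,201 = €960.30. Patient owes €1,850.30 (running OOP €2,065.30). Plan pays €4,091 − €1,850.30 = €2,240.70.
Claim 3 (€5,673): deductible already satisfied, so patient's share is 30% × €5,673 = €1,701.90. Cost to patient: €1,701.90. OOP to date €3,767.20. Plan pays €5,673 − €1,701.90 = €3,971.10.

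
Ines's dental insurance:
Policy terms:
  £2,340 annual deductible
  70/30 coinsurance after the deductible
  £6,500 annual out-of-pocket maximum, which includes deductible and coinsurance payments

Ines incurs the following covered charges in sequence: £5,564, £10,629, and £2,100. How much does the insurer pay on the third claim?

Claim 1 (£5,564): £2,340 to deductible, leaving £3,224; 30% of £3,224 = £967.20. Patient pays £3,307.20; OOP now £3,307.20. Plan pays £5,564 − £3,307.20 = £2,256.80.
Claim 2 (£10,629): deductible already satisfied, so patient's share is 30% × £10,629 = £3,188.70. Patient pays £3,188.70; OOP now £6,495.90. Insurer: £10,629 − £3,188.70 = £7,440.30.
Claim 3 (£2,100): 30% coinsurance on £2,100 = £630. OOP would hit £7,125.90 > £6,500, so the cap limits the patient to £6,500 − £6,495.90 = £4.10. Insurer: £2,100 − £4.10 = £2,095.90.

£2,095.90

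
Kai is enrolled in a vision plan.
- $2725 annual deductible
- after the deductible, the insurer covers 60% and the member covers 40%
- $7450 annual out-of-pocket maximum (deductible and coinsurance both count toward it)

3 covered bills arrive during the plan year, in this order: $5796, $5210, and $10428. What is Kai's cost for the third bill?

Claim 1 ($5796): deductible takes $2725, $3071 remains; coinsurance $3071 × 40% = $1228.40. Member pays $3953.40; OOP now $3953.40.
Claim 2 ($5210): deductible already satisfied, so member's share is 40% × $5210 = $2084. Member pays $2084; OOP now $6037.40.
Claim 3 ($10428): 40% coinsurance on $10428 = $4171.20. OOP would hit $10208.60 > $7450, so the cap limits the member to $7450 − $6037.40 = $1412.60.

$1412.60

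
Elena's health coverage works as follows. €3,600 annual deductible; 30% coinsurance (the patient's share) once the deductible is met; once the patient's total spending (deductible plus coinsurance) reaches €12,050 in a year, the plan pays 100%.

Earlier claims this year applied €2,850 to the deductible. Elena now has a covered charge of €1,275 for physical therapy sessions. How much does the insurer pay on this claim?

Remaining deductible: €3,600 − €2,850 = €750.
The remaining €525 (= €1,275 − €750) moves to coinsurance.
Coinsurance: €525 × 30% = €157.50.
Patient responsibility before any cap: €750 + €157.50 = €907.50.
Total out-of-pocket so far would be €2,850 + €907.50 = €3,757.50, below the €12,050 cap — no reduction.
The plan picks up €1,275 − €907.50 = €367.50.

€367.50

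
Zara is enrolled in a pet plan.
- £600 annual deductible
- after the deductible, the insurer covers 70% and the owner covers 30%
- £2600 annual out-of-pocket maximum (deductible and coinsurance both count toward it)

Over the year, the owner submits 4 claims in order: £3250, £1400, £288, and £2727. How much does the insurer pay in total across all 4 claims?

#1 (£3250): £600 to deductible, leaving £2650; coinsurance £2650 × 30% = £795. Owner owes £1395 (running OOP £1395). Plan pays £3250 − £1395 = £1855.
#2 (£1400): deductible already satisfied, so owner's share is 30% × £1400 = £420. Cost to owner: £420. OOP to date £1815. Insurer: £1400 − £420 = £980.
#3 (£288): deductible met; 30% of £288 = £86.40. Cost to owner: £86.40. OOP to date £1901.40. Plan pays £288 − £86.40 = £201.60.
#4 (£2727): deductible already satisfied, so owner's share is 30% × £2727 = £818.10. Adding that to £1901.40 gives £2719.50, past the £2600 cap; owner pays only £2600 − £1901.40 = £698.60. Plan pays £2727 − £698.60 = £2028.40.
Insurer total = bills − owner's total = £7665 − £2600 = £5065.

£5065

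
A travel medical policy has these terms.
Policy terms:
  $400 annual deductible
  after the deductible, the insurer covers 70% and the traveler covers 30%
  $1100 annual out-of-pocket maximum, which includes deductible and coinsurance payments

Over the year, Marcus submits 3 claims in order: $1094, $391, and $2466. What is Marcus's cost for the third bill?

$374.50

Claim 1 ($1094): $400 finishes the deductible; $694 goes to coinsurance; traveler's 30% is $208.20. Cost to traveler: $608.20. OOP to date $608.20.
Claim 2 ($391): deductible met; 30% of $391 = $117.30. Traveler owes $117.30 (running OOP $725.50).
Claim 3 ($2466): deductible met; 30% of $2466 = $739.80. Adding that to $725.50 gives $1465.30, past the $1100 cap; traveler pays only $1100 − $725.50 = $374.50.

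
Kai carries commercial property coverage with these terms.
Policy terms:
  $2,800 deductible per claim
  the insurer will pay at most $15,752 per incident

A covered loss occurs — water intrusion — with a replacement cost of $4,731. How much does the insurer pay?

$1,931

After the deductible, $4,731 − $2,800 = $1,931 remains.
That's under the $15,752 cap, so the insurer reimburses the full $1,931.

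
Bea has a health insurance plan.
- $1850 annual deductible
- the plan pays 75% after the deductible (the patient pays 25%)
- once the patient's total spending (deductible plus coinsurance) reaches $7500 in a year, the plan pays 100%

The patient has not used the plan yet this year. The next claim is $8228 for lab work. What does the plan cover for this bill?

Nothing has been paid toward the $1850 deductible, so the first $1850 of this charge is applied there.
After the $1850 deductible portion, $8228 − $1850 = $6378 is subject to coinsurance.
Patient's 25% share of $6378 is $1594.50.
Patient responsibility before any cap: $1850 + $1594.50 = $3444.50.
Total out-of-pocket so far would be $0 + $3444.50 = $3444.50, below the $7500 cap — no reduction.
Insurer pays the balance: $8228 − $3444.50 = $4783.50.

$4783.50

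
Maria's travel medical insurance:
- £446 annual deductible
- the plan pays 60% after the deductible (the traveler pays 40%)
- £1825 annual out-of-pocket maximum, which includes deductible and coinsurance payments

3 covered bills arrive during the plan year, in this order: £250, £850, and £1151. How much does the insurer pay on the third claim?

#1 (£250): all of it applies to the deductible. Cost to traveler: £250. OOP to date £250. Insurer: £250 − £250 = £0.
#2 (£850): deductible takes £196, £654 remains; traveler's 40% is £261.60. Traveler pays £457.60; OOP now £707.60. Plan pays £850 − £457.60 = £392.40.
#3 (£1151): deductible met; 40% of £1151 = £460.40. Cost to traveler: £460.40. OOP to date £1168. Insurer: £1151 − £460.40 = £690.60.

£690.60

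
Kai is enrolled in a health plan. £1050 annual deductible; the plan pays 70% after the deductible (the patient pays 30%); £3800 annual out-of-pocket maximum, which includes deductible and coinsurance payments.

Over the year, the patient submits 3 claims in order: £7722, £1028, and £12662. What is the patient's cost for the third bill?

Claim 1 (£7722): £1050 finishes the deductible; £6672 goes to coinsurance; 30% of £6672 = £2001.60. Patient pays £3051.60; OOP now £3051.60.
Claim 2 (£1028): deductible already satisfied, so patient's share is 30% × £1028 = £308.40. Cost to patient: £308.40. OOP to date £3360.
Claim 3 (£12662): deductible met; 30% of £12662 = £3798.60. Adding that to £3360 gives £7158.60, past the £3800 cap; patient pays only £3800 − £3360 = £440.

£440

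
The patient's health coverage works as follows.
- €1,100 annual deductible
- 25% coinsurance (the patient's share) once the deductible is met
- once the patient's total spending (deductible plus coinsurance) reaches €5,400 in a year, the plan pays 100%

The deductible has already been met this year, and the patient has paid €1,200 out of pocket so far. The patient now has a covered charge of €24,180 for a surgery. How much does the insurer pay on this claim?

€19,980

With the deductible met, the entire €24,180 is subject to coinsurance.
Coinsurance: €24,180 × 25% = €6,045.
Adding €6,045 to the €1,200 already spent would give €7,245, which exceeds the €5,400 cap; the patient pays just €5,400 − €1,200 = €4,200.
The plan picks up €24,180 − €4,200 = €19,980.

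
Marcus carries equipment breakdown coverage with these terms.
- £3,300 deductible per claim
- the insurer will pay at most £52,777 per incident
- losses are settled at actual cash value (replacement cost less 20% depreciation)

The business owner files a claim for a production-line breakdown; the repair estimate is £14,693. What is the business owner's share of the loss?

Actual cash value after 20% depreciation: £14,693 × 80% = £11,754.40.
Less the £3,300 deductible: £11,754.40 − £3,300 = £8,454.40.
That's under the £52,777 cap, so the insurer reimburses the full £8,454.40.
Business owner's share is the uncovered remainder: £14,693 − £8,454.40 = £6,238.60.

£6,238.60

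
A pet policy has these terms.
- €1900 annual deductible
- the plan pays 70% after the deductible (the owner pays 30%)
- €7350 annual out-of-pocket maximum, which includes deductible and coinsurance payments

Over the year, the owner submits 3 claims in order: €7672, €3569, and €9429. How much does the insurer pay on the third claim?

€6781.30

#1 (€7672): €1900 finishes the deductible; €5772 goes to coinsurance; 30% of €5772 = €1731.60. Cost to owner: €3631.60. OOP to date €3631.60. Plan pays €7672 − €3631.60 = €4040.40.
#2 (€3569): deductible already satisfied, so owner's share is 30% × €3569 = €1070.70. Cost to owner: €1070.70. OOP to date €4702.30. Insurer: €3569 − €1070.70 = €2498.30.
#3 (€9429): deductible met; 30% of €9429 = €2828.70. That would push OOP to €7531, over the €7350 cap, so owner pays €7350 − €4702.30 = €2647.70. Insurer: €9429 − €2647.70 = €6781.30.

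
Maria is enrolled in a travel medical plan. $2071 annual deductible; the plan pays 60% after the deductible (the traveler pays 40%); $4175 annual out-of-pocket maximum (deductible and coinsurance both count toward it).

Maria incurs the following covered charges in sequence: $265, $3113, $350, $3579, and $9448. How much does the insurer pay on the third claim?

$210

Claim 1 — $265: all of it applies to the deductible. Traveler owes $265 (running OOP $265). Insurer: $265 − $265 = $0.
Claim 2 — $3113: deductible takes $1806, $1307 remains; 40% of $1307 = $522.80. Traveler owes $2328.80 (running OOP $2593.80). Insurer: $3113 − $2328.80 = $784.20.
Claim 3 — $350: deductible met; 40% of $350 = $140. Traveler owes $140 (running OOP $2733.80). Insurer: $350 − $140 = $210.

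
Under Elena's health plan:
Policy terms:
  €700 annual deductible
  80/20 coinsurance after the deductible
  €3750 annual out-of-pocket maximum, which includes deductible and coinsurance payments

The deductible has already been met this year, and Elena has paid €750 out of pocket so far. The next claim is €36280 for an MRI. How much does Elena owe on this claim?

€3000

The deductible is already satisfied, so the full bill goes to coinsurance.
Coinsurance: €36280 × 20% = €7256.
That would bring total out-of-pocket to €8006, past the €3750 cap. The patient is capped at €3750 − €750 = €3000 on this claim.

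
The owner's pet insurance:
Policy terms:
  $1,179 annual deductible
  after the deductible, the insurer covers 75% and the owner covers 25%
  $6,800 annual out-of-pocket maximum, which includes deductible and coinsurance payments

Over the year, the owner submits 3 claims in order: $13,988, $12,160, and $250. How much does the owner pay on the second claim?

Claim 1 — $13,988: $1,179 finishes the deductible; $12,809 goes to coinsurance; owner's 25% is $3,202.25. Cost to owner: $4,381.25. OOP to date $4,381.25.
Claim 2 — $12,160: deductible met; 25% of $12,160 = $3,040. OOP would hit $7,421.25 > $6,800, so the cap limits the owner to $6,800 − $4,381.25 = $2,418.75.

$2,418.75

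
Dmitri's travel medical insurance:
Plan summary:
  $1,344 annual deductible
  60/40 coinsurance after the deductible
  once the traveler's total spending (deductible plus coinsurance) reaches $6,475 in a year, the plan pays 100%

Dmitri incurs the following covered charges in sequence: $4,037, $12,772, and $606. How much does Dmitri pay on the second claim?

$4,053.80

Claim 1 ($4,037): deductible takes $1,344, $2,693 remains; traveler's 40% is $1,077.20. Traveler owes $2,421.20 (running OOP $2,421.20).
Claim 2 ($12,772): 40% coinsurance on $12,772 = $5,108.80. OOP would hit $7,530 > $6,475, so the cap limits the traveler to $6,475 − $2,421.20 = $4,053.80.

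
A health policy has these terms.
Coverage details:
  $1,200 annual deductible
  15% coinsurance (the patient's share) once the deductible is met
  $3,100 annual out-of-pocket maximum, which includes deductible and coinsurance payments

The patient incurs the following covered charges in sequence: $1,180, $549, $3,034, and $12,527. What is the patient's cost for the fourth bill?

Claim 1 ($1,180): entire amount goes to the deductible. Cost to patient: $1,180. OOP to date $1,180.
Claim 2 ($549): $20 to deductible, leaving $529; patient's 15% is $79.35. Patient owes $99.35 (running OOP $1,279.35).
Claim 3 ($3,034): deductible already satisfied, so patient's share is 15% × $3,034 = $455.10. Cost to patient: $455.10. OOP to date $1,734.45.
Claim 4 ($12,527): deductible already satisfied, so patient's share is 15% × $12,527 = $1,879.05. That would push OOP to $3,613.50, over the $3,100 cap, so patient pays $3,100 − $1,734.45 = $1,365.55.

$1,365.55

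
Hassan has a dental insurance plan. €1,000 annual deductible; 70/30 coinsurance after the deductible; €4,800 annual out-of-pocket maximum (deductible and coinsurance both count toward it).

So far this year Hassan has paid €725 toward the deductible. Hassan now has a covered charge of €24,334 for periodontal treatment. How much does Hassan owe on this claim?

€4,075

€725 of the €1,000 deductible is already met, leaving €275.
That leaves €24,334 − €275 = €24,059 for coinsurance.
Coinsurance: €24,059 × 30% = €7,217.70.
Patient responsibility before any cap: €275 + €7,217.70 = €7,492.70.
That would bring total out-of-pocket to €8,217.70, past the €4,800 cap. The patient is capped at €4,800 − €725 = €4,075 on this claim.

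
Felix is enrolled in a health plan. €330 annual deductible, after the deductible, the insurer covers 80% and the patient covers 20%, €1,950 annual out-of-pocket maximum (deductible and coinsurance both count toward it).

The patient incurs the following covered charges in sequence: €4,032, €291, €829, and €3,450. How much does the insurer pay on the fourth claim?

Bill 1, €4,032: €330 finishes the deductible; €3,702 goes to coinsurance; patient's 20% is €740.40. Cost to patient: €1,070.40. OOP to date €1,070.40. Insurer: €4,032 − €1,070.40 = €2,961.60.
Bill 2, €291: deductible met; 20% of €291 = €58.20. Patient owes €58.20 (running OOP €1,128.60). Insurer: €291 − €58.20 = €232.80.
Bill 3, €829: deductible met; 20% of €829 = €165.80. Cost to patient: €165.80. OOP to date €1,294.40. Plan pays €829 − €165.80 = €663.20.
Bill 4, €3,450: deductible already satisfied, so patient's share is 20% × €3,450 = €690. Adding that to €1,294.40 gives €1,984.40, past the €1,950 cap; patient pays only €1,950 − €1,294.40 = €655.60. Insurer: €3,450 − €655.60 = €2,794.40.

€2,794.40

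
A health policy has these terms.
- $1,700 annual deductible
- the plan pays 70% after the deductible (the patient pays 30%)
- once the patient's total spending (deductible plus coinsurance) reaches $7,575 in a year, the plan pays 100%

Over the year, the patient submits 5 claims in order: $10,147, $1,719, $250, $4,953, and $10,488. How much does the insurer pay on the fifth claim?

$9,223.70

Claim 1 — $10,147: $1,700 to deductible, leaving $8,447; coinsurance $8,447 × 30% = $2,534.10. Patient owes $4,234.10 (running OOP $4,234.10). Plan pays $10,147 − $4,234.10 = $5,912.90.
Claim 2 — $1,719: 30% coinsurance on $1,719 = $515.70. Cost to patient: $515.70. OOP to date $4,749.80. Plan pays $1,719 − $515.70 = $1,203.30.
Claim 3 — $250: 30% coinsurance on $250 = $75. Patient owes $75 (running OOP $4,824.80). Insurer: $250 − $75 = $175.
Claim 4 — $4,953: 30% coinsurance on $4,953 = $1,485.90. Patient pays $1,485.90; OOP now $6,310.70. Insurer: $4,953 − $1,485.90 = $3,467.10.
Claim 5 — $10,488: deductible already satisfied, so patient's share is 30% × $10,488 = $3,146.40. That would push OOP to $9,457.10, over the $7,575 cap, so patient pays $7,575 − $6,310.70 = $1,264.30. Plan pays $10,488 − $1,264.30 = $9,223.70.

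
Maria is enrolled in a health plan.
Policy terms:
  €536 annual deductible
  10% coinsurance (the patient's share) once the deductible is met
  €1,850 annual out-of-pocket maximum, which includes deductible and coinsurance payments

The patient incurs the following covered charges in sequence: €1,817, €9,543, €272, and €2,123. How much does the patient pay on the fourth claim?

Claim 1 — €1,817: €536 to deductible, leaving €1,281; patient's 10% is €128.10. Patient pays €664.10; OOP now €664.10.
Claim 2 — €9,543: deductible met; 10% of €9,543 = €954.30. Patient owes €954.30 (running OOP €1,618.40).
Claim 3 — €272: deductible already satisfied, so patient's share is 10% × €272 = €27.20. Cost to patient: €27.20. OOP to date €1,645.60.
Claim 4 — €2,123: deductible already satisfied, so patient's share is 10% × €2,123 = €212.30. That would push OOP to €1,857.90, over the €1,850 cap, so patient pays €1,850 − €1,645.60 = €204.40.

€204.40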